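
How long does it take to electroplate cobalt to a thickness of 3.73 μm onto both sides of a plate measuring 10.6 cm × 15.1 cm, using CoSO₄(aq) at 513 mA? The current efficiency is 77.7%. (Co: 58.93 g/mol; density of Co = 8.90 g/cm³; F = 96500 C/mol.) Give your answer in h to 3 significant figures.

Plated area = 2 × 10.6 × 15.1 = 320.1 cm²
Volume = 320.1 × 3.73×10⁻⁴ cm = 0.1194 cm³
m(Co) = 0.1194 × 8.90 = 1.063 g
n(Co) = 1.063 / 58.93 = 0.01804 mol; n(e⁻) = 2 × 0.01804 = 0.03608 mol
Q = 0.03608 × 96500 / 0.777 = 4481 C
t = 4481 / 0.513 = 8735 s = 2.43 h

2.43 h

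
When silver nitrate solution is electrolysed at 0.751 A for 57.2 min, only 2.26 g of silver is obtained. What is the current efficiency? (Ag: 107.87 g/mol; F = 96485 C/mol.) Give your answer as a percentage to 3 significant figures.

Q = 0.751 × 3432 = 2577 C
n(e⁻) = 2577 / 96485 = 0.02671 mol
Ag⁺ + e⁻ → Ag, so theoretical n(Ag) = 0.02671 mol → 2.881 g
Efficiency = 2.26 / 2.881 = 0.7844 = 78.4%

78.4%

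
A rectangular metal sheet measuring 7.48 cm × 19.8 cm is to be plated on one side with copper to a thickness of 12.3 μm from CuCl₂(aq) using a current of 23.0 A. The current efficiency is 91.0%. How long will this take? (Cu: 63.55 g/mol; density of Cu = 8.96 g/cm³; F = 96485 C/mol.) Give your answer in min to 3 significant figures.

3.95 min

Plated area = 7.48 × 19.8 = 148.1 cm²
Volume = 148.1 × 12.3×10⁻⁴ cm = 0.1822 cm³
m(Cu) = 0.1822 × 8.96 = 1.633 g
n(Cu) = 1.633 / 63.55 = 0.02570 mol; n(e⁻) = 2 × 0.02570 = 0.05140 mol
Q = 0.05140 × 96485 / 0.910 = 5450 C
t = 5450 / 23.0 = 237.0 s = 3.95 min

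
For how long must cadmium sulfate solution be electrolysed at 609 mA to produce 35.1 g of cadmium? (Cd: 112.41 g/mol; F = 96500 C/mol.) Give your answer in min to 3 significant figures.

1650 min

n(Cd) = 35.1 / 112.41 = 0.3122 mol
Cd²⁺ + 2e⁻ → Cd, so n(e⁻) = 2 × 0.3122 = 0.6244 mol
Q = 0.6244 × 96500 = 60250 C
t = Q / I = 60250 / 0.609 = 98930 s = 1650 min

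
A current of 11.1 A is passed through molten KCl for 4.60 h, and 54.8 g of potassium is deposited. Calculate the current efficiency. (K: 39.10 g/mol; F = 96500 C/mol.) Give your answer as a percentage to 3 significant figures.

Q = 11.1 × 16560 = 1.838×10^5 C
n(e⁻) = 1.838×10^5 / 96500 = 1.905 mol
K⁺ + e⁻ → K, so theoretical n(K) = 1.905 mol → 74.49 g
Efficiency = 54.8 / 74.49 = 0.7357 = 73.6%

73.6%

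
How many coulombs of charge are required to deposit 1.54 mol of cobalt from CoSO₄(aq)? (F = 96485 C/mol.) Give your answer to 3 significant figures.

Co²⁺ + 2e⁻ → Co, so n(e⁻) = 2 × 1.54 = 3.080 mol
Q = 3.080 × 96485 = 2.972×10^5 C

2.97×10^5 C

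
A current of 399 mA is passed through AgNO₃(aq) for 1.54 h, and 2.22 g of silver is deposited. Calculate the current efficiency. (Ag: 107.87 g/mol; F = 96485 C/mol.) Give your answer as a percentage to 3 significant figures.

89.8%

Q = 0.399 × 5544 = 2212 C
n(e⁻) = 2212 / 96485 = 0.02293 mol
Ag⁺ + e⁻ → Ag, so theoretical n(Ag) = 0.02293 mol → 2.473 g
Efficiency = 2.22 / 2.473 = 0.8977 = 89.8%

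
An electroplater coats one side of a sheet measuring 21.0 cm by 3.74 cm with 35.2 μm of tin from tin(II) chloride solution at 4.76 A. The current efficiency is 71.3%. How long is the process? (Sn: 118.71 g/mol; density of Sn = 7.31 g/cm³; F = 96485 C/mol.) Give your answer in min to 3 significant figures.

Plated area = 21.0 × 3.74 = 78.54 cm²
Volume = 78.54 × 35.2×10⁻⁴ cm = 0.2765 cm³
m(Sn) = 0.2765 × 7.31 = 2.021 g
n(Sn) = 2.021 / 118.71 = 0.01702 mol; n(e⁻) = 2 × 0.01702 = 0.03404 mol
Q = 0.03404 × 96485 / 0.713 = 4606 C
t = 4606 / 4.76 = 967.6 s = 16.1 min

16.1 min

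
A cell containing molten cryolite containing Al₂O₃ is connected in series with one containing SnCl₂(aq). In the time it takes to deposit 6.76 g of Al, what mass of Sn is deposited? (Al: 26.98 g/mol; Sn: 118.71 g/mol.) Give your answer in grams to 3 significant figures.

n(Al) = 6.76 / 26.98 = 0.2506 mol
Al³⁺ + 3e⁻ → Al, so n(e⁻) = 3 × 0.2506 = 0.7518 mol
Since the cells are in series, n(e⁻) in the Sn cell is also 0.7518 mol.
Sn²⁺ + 2e⁻ → Sn, so n(Sn) = 0.7518 / 2 = 0.3759 mol
m(Sn) = 0.3759 × 118.71 = 44.6 g

44.6 g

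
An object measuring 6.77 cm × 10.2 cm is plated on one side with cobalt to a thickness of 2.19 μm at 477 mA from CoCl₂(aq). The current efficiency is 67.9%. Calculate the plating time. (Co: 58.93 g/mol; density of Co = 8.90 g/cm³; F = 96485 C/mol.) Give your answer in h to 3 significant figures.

0.378 h

Plated area = 6.77 × 10.2 = 69.05 cm²
Volume = 69.05 × 2.19×10⁻⁴ cm = 0.01512 cm³
m(Co) = 0.01512 × 8.90 = 0.1346 g
n(Co) = 0.1346 / 58.93 = 0.002284 mol; n(e⁻) = 2 × 0.002284 = 0.004568 mol
Q = 0.004568 × 96485 / 0.679 = 649.1 C
t = 649.1 / 0.477 = 1361 s = 0.378 h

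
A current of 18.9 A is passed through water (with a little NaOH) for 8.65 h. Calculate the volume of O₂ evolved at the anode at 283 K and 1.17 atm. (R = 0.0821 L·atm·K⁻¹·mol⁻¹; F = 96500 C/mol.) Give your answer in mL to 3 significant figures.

Q = It = 18.9 × 31140 = 5.885×10^5 C
Moles of electrons = 5.885×10^5 / 96500 = 6.098 mol
2H₂O → O₂ + 4H⁺ + 4e⁻, so n(O₂) = 6.098 / 4 = 1.525 mol
V = nRT/P = 1.525 × 0.0821 × 283 / 1.17 = 30.28 L
= 30300 mL

30300 mL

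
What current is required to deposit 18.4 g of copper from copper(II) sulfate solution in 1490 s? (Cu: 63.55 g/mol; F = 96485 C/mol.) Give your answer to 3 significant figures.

n(Cu) = 18.4 / 63.55 = 0.2895 mol
Cu²⁺ + 2e⁻ → Cu, so n(e⁻) = 2 × 0.2895 = 0.5790 mol
Q = 0.5790 × 96485 = 55860 C
I = Q / t = 55860 / 1490 s = 37.5 A

37.5 A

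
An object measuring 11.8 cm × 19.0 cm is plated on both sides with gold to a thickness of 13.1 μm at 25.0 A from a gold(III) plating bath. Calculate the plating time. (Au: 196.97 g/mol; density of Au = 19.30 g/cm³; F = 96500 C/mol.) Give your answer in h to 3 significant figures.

Plated area = 2 × 11.8 × 19.0 = 448.4 cm²
Volume = 448.4 × 13.1×10⁻⁴ cm = 0.5874 cm³
m(Au) = 0.5874 × 19.30 = 11.34 g
n(Au) = 11.34 / 196.97 = 0.05757 mol; n(e⁻) = 3 × 0.05757 = 0.1727 mol
Q = 0.1727 × 96500 = 16670 C
t = 16670 / 25.0 = 666.8 s = 0.185 h

0.185 h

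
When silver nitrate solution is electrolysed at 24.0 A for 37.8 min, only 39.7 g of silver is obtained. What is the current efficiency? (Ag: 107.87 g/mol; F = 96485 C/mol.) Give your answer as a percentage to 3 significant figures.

65.2%

Q = 24.0 × 2268 = 54430 C
n(e⁻) = 54430 / 96485 = 0.5641 mol
Ag⁺ + e⁻ → Ag, so theoretical n(Ag) = 0.5641 mol → 60.85 g
Efficiency = 39.7 / 60.85 = 0.6524 = 65.2%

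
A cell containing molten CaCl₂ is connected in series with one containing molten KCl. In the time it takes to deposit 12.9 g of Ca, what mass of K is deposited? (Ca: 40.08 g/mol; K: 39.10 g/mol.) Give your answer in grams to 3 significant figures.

n(Ca) = 12.9 / 40.08 = 0.3219 mol
Ca²⁺ + 2e⁻ → Ca, so n(e⁻) = 2 × 0.3219 = 0.6438 mol
Same current for the same time ⇒ same n(e⁻) = 0.6438 mol in both cells.
K⁺ + e⁻ → K, so n(K) = 0.6438 mol
m(K) = 0.6438 × 39.10 = 25.2 g

25.2 g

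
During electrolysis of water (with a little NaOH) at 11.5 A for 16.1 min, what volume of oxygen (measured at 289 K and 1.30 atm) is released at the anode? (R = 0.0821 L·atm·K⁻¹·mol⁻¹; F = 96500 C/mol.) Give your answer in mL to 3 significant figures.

525 mL

Q = 11.5 A × 966 s = 11110 C
n(e⁻) = 11110 / 96500 = 0.1151 mol
2H₂O → O₂ + 4H⁺ + 4e⁻, so n(O₂) = 0.1151 / 4 = 0.02878 mol
V = nRT/P = 0.02878 × 0.0821 × 289 / 1.30 = 0.5253 L
= 525 mL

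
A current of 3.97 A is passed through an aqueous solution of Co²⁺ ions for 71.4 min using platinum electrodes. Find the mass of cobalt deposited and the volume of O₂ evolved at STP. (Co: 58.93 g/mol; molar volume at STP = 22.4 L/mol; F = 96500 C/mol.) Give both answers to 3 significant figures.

Q = 3.97 × 4284 = 17010 C; n(e⁻) = 17010 / 96500 = 0.1763 mol
Cathode: Co²⁺ + 2e⁻ → Co → n(Co) = 0.1763/2 = 0.08815 mol → 5.19 g
Anode: 2H₂O → O₂ + 4H⁺ + 4e⁻ → n(O₂) = 0.1763/4 = 0.04408 mol → 0.987 L

5.19 g Co; 0.987 L O₂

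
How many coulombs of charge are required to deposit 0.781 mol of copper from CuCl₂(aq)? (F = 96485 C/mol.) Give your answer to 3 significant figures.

Cu²⁺ + 2e⁻ → Cu, so n(e⁻) = 2 × 0.781 = 1.562 mol
Q = 1.562 × 96485 = 1.507×10^5 C

1.51×10^5 C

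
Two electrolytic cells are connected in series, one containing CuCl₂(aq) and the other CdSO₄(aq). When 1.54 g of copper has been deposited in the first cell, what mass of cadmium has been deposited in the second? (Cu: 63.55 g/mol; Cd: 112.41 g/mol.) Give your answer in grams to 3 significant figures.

n(Cu) = 1.54 / 63.55 = 0.02423 mol
Cu²⁺ + 2e⁻ → Cu, so n(e⁻) = 2 × 0.02423 = 0.04846 mol
The cells are in series, so the same charge (and hence the same n(e⁻) = 0.04846 mol) passes through both.
Cd²⁺ + 2e⁻ → Cd, so n(Cd) = 0.04846 / 2 = 0.02423 mol
m(Cd) = 0.02423 × 112.41 = 2.72 g

2.72 g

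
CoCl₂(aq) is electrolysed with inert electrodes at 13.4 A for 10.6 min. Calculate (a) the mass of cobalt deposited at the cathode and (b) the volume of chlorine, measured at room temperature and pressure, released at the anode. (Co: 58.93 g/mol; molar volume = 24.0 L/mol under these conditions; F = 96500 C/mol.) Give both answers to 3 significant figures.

2.60 g Co; 1.06 L Cl₂

Q = 13.4 × 636 = 8522 C; n(e⁻) = 8522 / 96500 = 0.08831 mol
Cathode: Co²⁺ + 2e⁻ → Co → n(Co) = 0.08831/2 = 0.04416 mol → 2.60 g
Anode: 2Cl⁻ → Cl₂ + 2e⁻ → n(Cl₂) = 0.08831/2 = 0.04416 mol → 1.06 L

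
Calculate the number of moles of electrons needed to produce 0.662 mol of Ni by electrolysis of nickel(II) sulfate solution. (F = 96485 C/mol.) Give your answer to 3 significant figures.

1.32 mol

Ni²⁺ + 2e⁻ → Ni, so n(e⁻) = 2 × 0.662 = 1.324 mol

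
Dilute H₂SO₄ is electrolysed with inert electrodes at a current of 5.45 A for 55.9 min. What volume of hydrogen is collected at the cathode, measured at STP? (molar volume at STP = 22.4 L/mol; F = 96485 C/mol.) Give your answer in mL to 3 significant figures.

Q = 5.45 A × 3354 s = 18280 C
n(e⁻) = Q/F = 18280/96485 = 0.1895 mol
2H⁺ + 2e⁻ → H₂, so n(H₂) = 0.1895 / 2 = 0.09475 mol
V = 0.09475 × 22.4 = 2.122 L
= 2120 mL

2120 mL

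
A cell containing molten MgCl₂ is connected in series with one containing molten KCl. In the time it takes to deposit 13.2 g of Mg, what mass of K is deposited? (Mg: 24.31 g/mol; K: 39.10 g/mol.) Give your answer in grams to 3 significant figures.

n(Mg) = 13.2 / 24.31 = 0.5430 mol
Mg²⁺ + 2e⁻ → Mg, so n(e⁻) = 2 × 0.5430 = 1.086 mol
Since the cells are in series, n(e⁻) in the K cell is also 1.086 mol.
K⁺ + e⁻ → K, so n(K) = 1.086 mol
m(K) = 1.086 × 39.10 = 42.5 g

42.5 g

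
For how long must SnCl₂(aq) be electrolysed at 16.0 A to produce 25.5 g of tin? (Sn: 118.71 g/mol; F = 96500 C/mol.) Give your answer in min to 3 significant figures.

43.2 min

n(Sn) = 25.5 / 118.71 = 0.2148 mol
Sn²⁺ + 2e⁻ → Sn, so n(e⁻) = 2 × 0.2148 = 0.4296 mol
Q = 0.4296 × 96500 = 41460 C
t = Q / I = 41460 / 16.0 = 2591 s = 43.2 min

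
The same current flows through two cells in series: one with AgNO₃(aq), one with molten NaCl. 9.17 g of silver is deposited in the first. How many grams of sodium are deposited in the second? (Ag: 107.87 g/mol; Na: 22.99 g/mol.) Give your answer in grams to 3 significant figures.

1.95 g

n(Ag) = 9.17 / 107.87 = 0.08501 mol
Ag⁺ + e⁻ → Ag, so n(e⁻) = 0.08501 mol
Since the cells are in series, n(e⁻) in the Na cell is also 0.08501 mol.
Na⁺ + e⁻ → Na, so n(Na) = 0.08501 mol
m(Na) = 0.08501 × 22.99 = 1.95 g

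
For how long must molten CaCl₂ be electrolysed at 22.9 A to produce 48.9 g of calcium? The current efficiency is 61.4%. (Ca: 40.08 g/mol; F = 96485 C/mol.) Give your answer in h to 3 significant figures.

4.65 h

n(Ca) = 48.9 / 40.08 = 1.220 mol
Ca²⁺ + 2e⁻ → Ca, so n(e⁻) = 2 × 1.220 = 2.440 mol
Q = 2.440 × 96485 / 0.614 = 3.834×10^5 C
t = Q / I = 3.834×10^5 / 22.9 = 16740 s = 4.65 h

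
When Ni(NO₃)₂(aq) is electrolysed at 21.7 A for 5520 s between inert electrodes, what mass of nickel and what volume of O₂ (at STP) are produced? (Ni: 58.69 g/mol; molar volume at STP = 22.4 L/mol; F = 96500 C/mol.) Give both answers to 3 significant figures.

36.4 g Ni; 6.95 L O₂

Q = 21.7 × 5520 = 1.198×10^5 C; n(e⁻) = 1.198×10^5 / 96500 = 1.241 mol
Cathode: Ni²⁺ + 2e⁻ → Ni → n(Ni) = 1.241/2 = 0.6205 mol → 36.4 g
Anode: 2H₂O → O₂ + 4H⁺ + 4e⁻ → n(O₂) = 1.241/4 = 0.3103 mol → 6.95 L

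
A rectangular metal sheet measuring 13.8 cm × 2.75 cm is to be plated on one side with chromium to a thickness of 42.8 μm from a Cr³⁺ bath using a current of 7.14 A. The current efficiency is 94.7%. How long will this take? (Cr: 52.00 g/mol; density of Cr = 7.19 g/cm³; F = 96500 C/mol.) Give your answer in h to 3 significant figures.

Plated area = 13.8 × 2.75 = 37.95 cm²
Volume = 37.95 × 42.8×10⁻⁴ cm = 0.1624 cm³
m(Cr) = 0.1624 × 7.19 = 1.168 g
n(Cr) = 1.168 / 52.00 = 0.02246 mol; n(e⁻) = 3 × 0.02246 = 0.06738 mol
Q = 0.06738 × 96500 / 0.947 = 6866 C
t = 6866 / 7.14 = 961.6 s = 0.267 h

0.267 h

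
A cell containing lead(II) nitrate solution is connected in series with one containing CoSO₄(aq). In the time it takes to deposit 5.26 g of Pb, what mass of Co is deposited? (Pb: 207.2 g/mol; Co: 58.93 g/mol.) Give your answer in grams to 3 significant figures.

n(Pb) = 5.26 / 207.2 = 0.02539 mol
Pb²⁺ + 2e⁻ → Pb, so n(e⁻) = 2 × 0.02539 = 0.05078 mol
In series, the same 0.05078 mol of electrons flows through the second cell.
Co²⁺ + 2e⁻ → Co, so n(Co) = 0.05078 / 2 = 0.02539 mol
m(Co) = 0.02539 × 58.93 = 1.50 g

1.50 g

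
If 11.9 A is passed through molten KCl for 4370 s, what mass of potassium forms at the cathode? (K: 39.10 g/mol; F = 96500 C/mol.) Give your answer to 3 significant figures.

21.1 g

Q = It = 11.9 × 4370 = 52000 C
n(e⁻) = Q/F = 52000/96500 = 0.5389 mol
K⁺ + e⁻ → K, so n(K) = 0.5389 mol
m = 0.5389 × 39.10 = 21.1 g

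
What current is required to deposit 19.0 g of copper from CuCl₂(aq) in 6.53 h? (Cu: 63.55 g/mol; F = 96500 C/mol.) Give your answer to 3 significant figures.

2.45 A

n(Cu) = 19.0 / 63.55 = 0.2990 mol
Cu²⁺ + 2e⁻ → Cu, so n(e⁻) = 2 × 0.2990 = 0.5980 mol
Q = 0.5980 × 96500 = 57710 C
I = Q / t = 57710 / 23508 s = 2.45 A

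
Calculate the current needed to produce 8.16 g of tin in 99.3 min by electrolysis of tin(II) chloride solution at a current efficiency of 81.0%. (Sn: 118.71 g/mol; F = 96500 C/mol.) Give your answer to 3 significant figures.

n(Sn) = 8.16 / 118.71 = 0.06874 mol
Sn²⁺ + 2e⁻ → Sn, so n(e⁻) = 2 × 0.06874 = 0.1375 mol
Q = 0.1375 × 96500 / 0.810 = 16380 C
I = Q / t = 16380 / 5958 s = 2.75 A

2.75 A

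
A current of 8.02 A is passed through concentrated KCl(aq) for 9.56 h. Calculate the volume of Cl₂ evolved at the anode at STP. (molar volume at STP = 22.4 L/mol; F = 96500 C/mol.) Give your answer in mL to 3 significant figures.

32000 mL

Charge passed = 8.02 × 34416 = 2.760×10^5 C
n(e⁻) = 2.760×10^5 / 96500 = 2.860 mol
2Cl⁻ → Cl₂ + 2e⁻, so n(Cl₂) = 2.860 / 2 = 1.430 mol
V = 1.430 × 22.4 = 32.03 L
= 32000 mL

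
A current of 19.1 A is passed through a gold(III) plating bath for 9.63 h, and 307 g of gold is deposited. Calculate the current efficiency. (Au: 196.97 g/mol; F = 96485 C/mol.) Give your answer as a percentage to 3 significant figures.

Q = 19.1 × 34668 = 6.622×10^5 C
n(e⁻) = 6.622×10^5 / 96485 = 6.863 mol
Au³⁺ + 3e⁻ → Au, so theoretical n(Au) = 2.288 mol → 450.7 g
Efficiency = 307 / 450.7 = 0.6812 = 68.1%

68.1%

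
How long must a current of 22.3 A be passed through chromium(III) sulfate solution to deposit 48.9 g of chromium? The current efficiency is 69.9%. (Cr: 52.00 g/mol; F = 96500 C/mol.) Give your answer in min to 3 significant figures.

n(Cr) = 48.9 / 52.00 = 0.9404 mol
Cr³⁺ + 3e⁻ → Cr, so n(e⁻) = 3 × 0.9404 = 2.821 mol
Q = 2.821 × 96500 / 0.699 = 3.895×10^5 C
t = Q / I = 3.895×10^5 / 22.3 = 17470 s = 291 min

291 min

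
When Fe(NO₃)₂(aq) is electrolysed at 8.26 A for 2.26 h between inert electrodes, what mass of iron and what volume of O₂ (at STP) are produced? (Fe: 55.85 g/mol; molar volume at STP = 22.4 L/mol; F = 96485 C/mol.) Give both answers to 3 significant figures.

19.5 g Fe; 3.90 L O₂

Q = 8.26 × 8136 = 67200 C; n(e⁻) = 67200 / 96485 = 0.6965 mol
Cathode: Fe²⁺ + 2e⁻ → Fe → n(Fe) = 0.6965/2 = 0.3483 mol → 19.5 g
Anode: 2H₂O → O₂ + 4H⁺ + 4e⁻ → n(O₂) = 0.6965/4 = 0.1741 mol → 3.90 L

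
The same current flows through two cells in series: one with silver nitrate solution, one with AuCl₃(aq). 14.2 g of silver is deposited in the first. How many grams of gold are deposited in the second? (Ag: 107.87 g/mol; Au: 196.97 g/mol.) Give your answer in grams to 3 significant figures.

8.64 g

n(Ag) = 14.2 / 107.87 = 0.1316 mol
Ag⁺ + e⁻ → Ag, so n(e⁻) = 0.1316 mol
Since the cells are in series, n(e⁻) in the Au cell is also 0.1316 mol.
Au³⁺ + 3e⁻ → Au, so n(Au) = 0.1316 / 3 = 0.04387 mol
m(Au) = 0.04387 × 196.97 = 8.64 g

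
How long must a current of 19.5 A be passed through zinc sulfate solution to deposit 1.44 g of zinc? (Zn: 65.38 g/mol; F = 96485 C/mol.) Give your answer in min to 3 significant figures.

3.63 min

n(Zn) = 1.44 / 65.38 = 0.02203 mol
Zn²⁺ + 2e⁻ → Zn, so n(e⁻) = 2 × 0.02203 = 0.04406 mol
Q = 0.04406 × 96485 = 4251 C
t = Q / I = 4251 / 19.5 = 218.0 s = 3.63 min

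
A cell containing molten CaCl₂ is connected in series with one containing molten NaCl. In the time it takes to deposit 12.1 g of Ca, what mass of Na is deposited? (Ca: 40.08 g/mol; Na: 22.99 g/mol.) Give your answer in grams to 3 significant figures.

n(Ca) = 12.1 / 40.08 = 0.3019 mol
Ca²⁺ + 2e⁻ → Ca, so n(e⁻) = 2 × 0.3019 = 0.6038 mol
The cells are in series, so the same charge (and hence the same n(e⁻) = 0.6038 mol) passes through both.
Na⁺ + e⁻ → Na, so n(Na) = 0.6038 mol
m(Na) = 0.6038 × 22.99 = 13.9 g

13.9 g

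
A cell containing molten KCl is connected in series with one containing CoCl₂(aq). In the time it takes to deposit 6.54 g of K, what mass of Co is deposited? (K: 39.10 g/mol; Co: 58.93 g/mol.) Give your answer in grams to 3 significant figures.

n(K) = 6.54 / 39.10 = 0.1673 mol
K⁺ + e⁻ → K, so n(e⁻) = 0.1673 mol
The cells are in series, so the same charge (and hence the same n(e⁻) = 0.1673 mol) passes through both.
Co²⁺ + 2e⁻ → Co, so n(Co) = 0.1673 / 2 = 0.08365 mol
m(Co) = 0.08365 × 58.93 = 4.93 g

4.93 g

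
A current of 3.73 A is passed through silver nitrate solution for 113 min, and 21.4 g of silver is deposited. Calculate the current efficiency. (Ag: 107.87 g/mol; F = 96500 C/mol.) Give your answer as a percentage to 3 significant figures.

Q = 3.73 × 6780 = 25290 C
n(e⁻) = 25290 / 96500 = 0.2621 mol
Ag⁺ + e⁻ → Ag, so theoretical n(Ag) = 0.2621 mol → 28.27 g
Efficiency = 21.4 / 28.27 = 0.7570 = 75.7%

75.7%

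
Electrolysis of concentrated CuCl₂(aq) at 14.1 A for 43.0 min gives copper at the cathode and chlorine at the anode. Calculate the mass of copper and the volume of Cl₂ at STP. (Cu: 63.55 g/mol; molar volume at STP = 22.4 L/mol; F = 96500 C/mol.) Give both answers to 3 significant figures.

12.0 g Cu; 4.22 L Cl₂

Q = 14.1 × 2580 = 36380 C; n(e⁻) = 36380 / 96500 = 0.3770 mol
Cathode: Cu²⁺ + 2e⁻ → Cu → n(Cu) = 0.3770/2 = 0.1885 mol → 12.0 g
Anode: 2Cl⁻ → Cl₂ + 2e⁻ → n(Cl₂) = 0.3770/2 = 0.1885 mol → 4.22 L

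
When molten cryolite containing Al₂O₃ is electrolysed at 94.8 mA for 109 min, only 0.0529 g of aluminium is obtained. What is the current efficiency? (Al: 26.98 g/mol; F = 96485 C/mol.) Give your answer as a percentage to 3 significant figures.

91.5%

Q = 0.0948 × 6540 = 620.0 C
n(e⁻) = 620.0 / 96485 = 0.006426 mol
Al³⁺ + 3e⁻ → Al, so theoretical n(Al) = 0.002142 mol → 0.05779 g
Efficiency = 0.0529 / 0.05779 = 0.9154 = 91.5%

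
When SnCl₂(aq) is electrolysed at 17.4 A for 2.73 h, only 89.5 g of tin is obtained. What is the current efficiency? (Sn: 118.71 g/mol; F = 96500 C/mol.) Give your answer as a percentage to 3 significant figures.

Q = 17.4 × 9828 = 1.710×10^5 C
n(e⁻) = 1.710×10^5 / 96500 = 1.772 mol
Sn²⁺ + 2e⁻ → Sn, so theoretical n(Sn) = 0.8860 mol → 105.2 g
Efficiency = 89.5 / 105.2 = 0.8508 = 85.1%

85.1%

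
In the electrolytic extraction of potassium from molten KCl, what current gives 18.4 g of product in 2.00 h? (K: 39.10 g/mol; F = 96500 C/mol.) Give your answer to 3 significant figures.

6.31 A

n(K) = 18.4 / 39.10 = 0.4706 mol
K⁺ + e⁻ → K, so n(e⁻) = 0.4706 mol
Q = 0.4706 × 96500 = 45410 C
I = Q / t = 45410 / 7200 s = 6.31 A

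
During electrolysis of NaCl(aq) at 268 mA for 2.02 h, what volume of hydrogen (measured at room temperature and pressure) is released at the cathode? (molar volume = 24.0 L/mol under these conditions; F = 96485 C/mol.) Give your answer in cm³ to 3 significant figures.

242 cm³

Q = It = 0.268 × 7272 = 1949 C
n(e⁻) = 1949 / 96485 = 0.02020 mol
2H⁺ + 2e⁻ → H₂, so n(H₂) = 0.02020 / 2 = 0.01010 mol
V = 0.01010 × 24.0 = 0.2424 L
= 242 cm³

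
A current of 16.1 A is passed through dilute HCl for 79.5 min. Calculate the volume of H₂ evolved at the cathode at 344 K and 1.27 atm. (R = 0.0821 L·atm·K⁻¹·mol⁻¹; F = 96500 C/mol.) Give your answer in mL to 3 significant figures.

Q = 16.1 A × 4770 s = 76800 C
n(e⁻) = Q/F = 76800/96500 = 0.7959 mol
2H⁺ + 2e⁻ → H₂, so n(H₂) = 0.7959 / 2 = 0.3980 mol
V = nRT/P = 0.3980 × 0.0821 × 344 / 1.27 = 8.851 L
= 8850 mL

8850 mL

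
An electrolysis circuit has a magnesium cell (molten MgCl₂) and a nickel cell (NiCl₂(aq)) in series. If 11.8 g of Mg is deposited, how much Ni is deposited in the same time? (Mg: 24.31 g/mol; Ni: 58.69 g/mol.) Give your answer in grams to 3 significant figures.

n(Mg) = 11.8 / 24.31 = 0.4854 mol
Mg²⁺ + 2e⁻ → Mg, so n(e⁻) = 2 × 0.4854 = 0.9708 mol
In series, the same 0.9708 mol of electrons flows through the second cell.
Ni²⁺ + 2e⁻ → Ni, so n(Ni) = 0.9708 / 2 = 0.4854 mol
m(Ni) = 0.4854 × 58.69 = 28.5 g

28.5 g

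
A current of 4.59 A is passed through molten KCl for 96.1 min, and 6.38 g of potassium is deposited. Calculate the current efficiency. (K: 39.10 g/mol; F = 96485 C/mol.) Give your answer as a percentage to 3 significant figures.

59.5%

Q = 4.59 × 5766 = 26470 C
n(e⁻) = 26470 / 96485 = 0.2743 mol
K⁺ + e⁻ → K, so theoretical n(K) = 0.2743 mol → 10.73 g
Efficiency = 6.38 / 10.73 = 0.5946 = 59.5%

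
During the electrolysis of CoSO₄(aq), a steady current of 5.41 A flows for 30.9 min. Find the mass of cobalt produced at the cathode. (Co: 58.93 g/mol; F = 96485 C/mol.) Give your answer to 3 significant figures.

3.06 g

Charge passed = 5.41 × 1854 = 10030 C
n(e⁻) = Q/F = 10030/96485 = 0.1040 mol
Co²⁺ + 2e⁻ → Co, so n(Co) = 0.1040 / 2 = 0.05200 mol
m = 0.05200 × 58.93 = 3.06 g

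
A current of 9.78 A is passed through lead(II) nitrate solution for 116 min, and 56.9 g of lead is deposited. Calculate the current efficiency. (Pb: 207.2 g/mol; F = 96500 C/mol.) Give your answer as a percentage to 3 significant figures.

77.9%

Q = 9.78 × 6960 = 68070 C
n(e⁻) = 68070 / 96500 = 0.7054 mol
Pb²⁺ + 2e⁻ → Pb, so theoretical n(Pb) = 0.3527 mol → 73.08 g
Efficiency = 56.9 / 73.08 = 0.7786 = 77.9%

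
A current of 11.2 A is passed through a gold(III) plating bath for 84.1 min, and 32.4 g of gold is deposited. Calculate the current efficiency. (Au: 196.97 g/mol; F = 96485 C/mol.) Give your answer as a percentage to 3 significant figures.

Q = 11.2 × 5046 = 56520 C
n(e⁻) = 56520 / 96485 = 0.5858 mol
Au³⁺ + 3e⁻ → Au, so theoretical n(Au) = 0.1953 mol → 38.47 g
Efficiency = 32.4 / 38.47 = 0.8422 = 84.2%

84.2%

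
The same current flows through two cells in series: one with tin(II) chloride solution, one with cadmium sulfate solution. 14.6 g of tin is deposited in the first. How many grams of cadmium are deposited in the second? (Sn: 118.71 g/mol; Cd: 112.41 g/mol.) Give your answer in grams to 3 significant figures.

13.8 g

n(Sn) = 14.6 / 118.71 = 0.1230 mol
Sn²⁺ + 2e⁻ → Sn, so n(e⁻) = 2 × 0.1230 = 0.2460 mol
The cells are in series, so the same charge (and hence the same n(e⁻) = 0.2460 mol) passes through both.
Cd²⁺ + 2e⁻ → Cd, so n(Cd) = 0.2460 / 2 = 0.1230 mol
m(Cd) = 0.1230 × 112.41 = 13.8 g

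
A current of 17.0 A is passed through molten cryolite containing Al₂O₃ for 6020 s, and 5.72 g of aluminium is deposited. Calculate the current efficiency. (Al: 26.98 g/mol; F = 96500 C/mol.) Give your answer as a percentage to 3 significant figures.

60.0%

Q = 17.0 × 6020 = 1.023×10^5 C
n(e⁻) = 1.023×10^5 / 96500 = 1.060 mol
Al³⁺ + 3e⁻ → Al, so theoretical n(Al) = 0.3533 mol → 9.532 g
Efficiency = 5.72 / 9.532 = 0.6001 = 60.0%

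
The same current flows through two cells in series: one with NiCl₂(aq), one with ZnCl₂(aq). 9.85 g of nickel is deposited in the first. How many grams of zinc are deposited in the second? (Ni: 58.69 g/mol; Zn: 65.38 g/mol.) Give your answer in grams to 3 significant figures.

n(Ni) = 9.85 / 58.69 = 0.1678 mol
Ni²⁺ + 2e⁻ → Ni, so n(e⁻) = 2 × 0.1678 = 0.3356 mol
Since the cells are in series, n(e⁻) in the Zn cell is also 0.3356 mol.
Zn²⁺ + 2e⁻ → Zn, so n(Zn) = 0.3356 / 2 = 0.1678 mol
m(Zn) = 0.1678 × 65.38 = 11.0 g

11.0 g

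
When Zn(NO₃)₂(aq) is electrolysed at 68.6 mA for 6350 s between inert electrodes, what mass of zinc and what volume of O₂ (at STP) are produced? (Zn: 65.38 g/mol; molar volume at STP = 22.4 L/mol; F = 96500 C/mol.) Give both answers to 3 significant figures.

0.148 g Zn; 0.0253 L O₂

Q = 0.0686 × 6350 = 435.6 C; n(e⁻) = 435.6 / 96500 = 0.004514 mol
Cathode: Zn²⁺ + 2e⁻ → Zn → n(Zn) = 0.004514/2 = 0.002257 mol → 0.148 g
Anode: 2H₂O → O₂ + 4H⁺ + 4e⁻ → n(O₂) = 0.004514/4 = 0.001129 mol → 0.0253 L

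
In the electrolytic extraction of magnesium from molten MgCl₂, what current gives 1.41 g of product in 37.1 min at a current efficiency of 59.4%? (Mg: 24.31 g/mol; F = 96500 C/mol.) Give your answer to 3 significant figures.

n(Mg) = 1.41 / 24.31 = 0.05800 mol
Mg²⁺ + 2e⁻ → Mg, so n(e⁻) = 2 × 0.05800 = 0.1160 mol
Q = 0.1160 × 96500 / 0.594 = 18850 C
I = Q / t = 18850 / 2226 s = 8.47 A

8.47 A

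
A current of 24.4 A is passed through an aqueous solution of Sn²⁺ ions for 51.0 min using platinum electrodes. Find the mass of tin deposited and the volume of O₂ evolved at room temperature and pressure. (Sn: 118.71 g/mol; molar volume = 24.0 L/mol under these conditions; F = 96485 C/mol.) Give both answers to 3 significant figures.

Q = 24.4 × 3060 = 74660 C; n(e⁻) = 74660 / 96485 = 0.7738 mol
Cathode: Sn²⁺ + 2e⁻ → Sn → n(Sn) = 0.7738/2 = 0.3869 mol → 45.9 g
Anode: 2H₂O → O₂ + 4H⁺ + 4e⁻ → n(O₂) = 0.7738/4 = 0.1935 mol → 4.64 L

45.9 g Sn; 4.64 L O₂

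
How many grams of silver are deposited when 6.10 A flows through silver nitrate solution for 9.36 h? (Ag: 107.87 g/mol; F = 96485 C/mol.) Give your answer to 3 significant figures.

Charge passed = 6.10 × 33696 = 2.055×10^5 C
n(e⁻) = 2.055×10^5 / 96485 = 2.130 mol
Ag⁺ + e⁻ → Ag, so n(Ag) = 2.130 mol
m = 2.130 × 107.87 = 230 g

230 g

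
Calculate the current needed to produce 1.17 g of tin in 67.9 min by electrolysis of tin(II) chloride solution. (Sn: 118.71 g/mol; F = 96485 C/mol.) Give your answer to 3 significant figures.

n(Sn) = 1.17 / 118.71 = 0.009856 mol
Sn²⁺ + 2e⁻ → Sn, so n(e⁻) = 2 × 0.009856 = 0.01971 mol
Q = 0.01971 × 96485 = 1902 C
I = Q / t = 1902 / 4074 s = 0.467 A

0.467 A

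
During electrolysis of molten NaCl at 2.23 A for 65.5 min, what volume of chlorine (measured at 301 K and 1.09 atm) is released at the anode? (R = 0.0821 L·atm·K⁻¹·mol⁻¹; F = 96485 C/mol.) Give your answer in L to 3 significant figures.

Q = 2.23 A × 3930 s = 8764 C
n(e⁻) = 8764 / 96485 = 0.09083 mol
2Cl⁻ → Cl₂ + 2e⁻, so n(Cl₂) = 0.09083 / 2 = 0.04542 mol
V = nRT/P = 0.04542 × 0.0821 × 301 / 1.09 = 1.030 L

1.03 L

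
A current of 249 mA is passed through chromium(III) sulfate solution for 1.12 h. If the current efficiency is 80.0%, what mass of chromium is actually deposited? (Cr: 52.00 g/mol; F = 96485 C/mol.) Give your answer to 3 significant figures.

Q = 0.249 × 4032 = 1004 C
n(e⁻) = 1004 / 96485 = 0.01041 mol
Cr³⁺ + 3e⁻ → Cr, so theoretical m(Cr) = 0.003470 × 52.00 = 0.1804 g
Actual mass = 80.0% × 0.1804 = 0.144 g

0.144 g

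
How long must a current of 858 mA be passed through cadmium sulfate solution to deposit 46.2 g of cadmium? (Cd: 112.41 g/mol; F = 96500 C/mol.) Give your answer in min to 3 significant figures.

n(Cd) = 46.2 / 112.41 = 0.4110 mol
Cd²⁺ + 2e⁻ → Cd, so n(e⁻) = 2 × 0.4110 = 0.8220 mol
Q = 0.8220 × 96500 = 79320 C
t = Q / I = 79320 / 0.858 = 92450 s = 1540 min

1540 min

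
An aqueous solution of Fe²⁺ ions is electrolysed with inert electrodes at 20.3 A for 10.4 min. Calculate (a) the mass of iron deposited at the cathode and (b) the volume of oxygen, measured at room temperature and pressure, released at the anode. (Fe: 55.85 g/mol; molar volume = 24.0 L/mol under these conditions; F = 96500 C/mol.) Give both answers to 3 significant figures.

3.67 g Fe; 0.788 L O₂

Q = 20.3 × 624 = 12670 C; n(e⁻) = 12670 / 96500 = 0.1313 mol
Cathode: Fe²⁺ + 2e⁻ → Fe → n(Fe) = 0.1313/2 = 0.06565 mol → 3.67 g
Anode: 2H₂O → O₂ + 4H⁺ + 4e⁻ → n(O₂) = 0.1313/4 = 0.03283 mol → 0.788 L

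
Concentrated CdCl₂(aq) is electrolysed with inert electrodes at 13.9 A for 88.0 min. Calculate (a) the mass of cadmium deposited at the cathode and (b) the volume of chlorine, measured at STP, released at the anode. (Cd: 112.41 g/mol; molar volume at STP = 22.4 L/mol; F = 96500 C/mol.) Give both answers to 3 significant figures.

42.7 g Cd; 8.52 L Cl₂

Q = 13.9 × 5280 = 73390 C; n(e⁻) = 73390 / 96500 = 0.7605 mol
Cathode: Cd²⁺ + 2e⁻ → Cd → n(Cd) = 0.7605/2 = 0.3803 mol → 42.7 g
Anode: 2Cl⁻ → Cl₂ + 2e⁻ → n(Cl₂) = 0.7605/2 = 0.3803 mol → 8.52 L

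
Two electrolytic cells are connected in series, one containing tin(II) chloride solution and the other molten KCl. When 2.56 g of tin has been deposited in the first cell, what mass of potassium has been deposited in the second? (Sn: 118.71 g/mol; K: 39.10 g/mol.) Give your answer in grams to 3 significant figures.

n(Sn) = 2.56 / 118.71 = 0.02157 mol
Sn²⁺ + 2e⁻ → Sn, so n(e⁻) = 2 × 0.02157 = 0.04314 mol
In series, the same 0.04314 mol of electrons flows through the second cell.
K⁺ + e⁻ → K, so n(K) = 0.04314 mol
m(K) = 0.04314 × 39.10 = 1.69 g

1.69 g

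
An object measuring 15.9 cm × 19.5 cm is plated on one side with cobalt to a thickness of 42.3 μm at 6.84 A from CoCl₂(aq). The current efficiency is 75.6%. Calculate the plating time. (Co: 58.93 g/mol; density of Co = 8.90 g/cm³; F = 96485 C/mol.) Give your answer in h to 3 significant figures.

Plated area = 15.9 × 19.5 = 310.1 cm²
Volume = 310.1 × 42.3×10⁻⁴ cm = 1.312 cm³
m(Co) = 1.312 × 8.90 = 11.68 g
n(Co) = 11.68 / 58.93 = 0.1982 mol; n(e⁻) = 2 × 0.1982 = 0.3964 mol
Q = 0.3964 × 96485 / 0.756 = 50590 C
t = 50590 / 6.84 = 7396 s = 2.05 h

2.05 h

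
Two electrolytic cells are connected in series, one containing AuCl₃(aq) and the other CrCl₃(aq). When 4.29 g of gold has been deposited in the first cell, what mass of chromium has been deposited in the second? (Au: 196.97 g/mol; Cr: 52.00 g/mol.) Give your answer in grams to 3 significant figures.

n(Au) = 4.29 / 196.97 = 0.02178 mol
Au³⁺ + 3e⁻ → Au, so n(e⁻) = 3 × 0.02178 = 0.06534 mol
The cells are in series, so the same charge (and hence the same n(e⁻) = 0.06534 mol) passes through both.
Cr³⁺ + 3e⁻ → Cr, so n(Cr) = 0.06534 / 3 = 0.02178 mol
m(Cr) = 0.02178 × 52.00 = 1.13 g

1.13 g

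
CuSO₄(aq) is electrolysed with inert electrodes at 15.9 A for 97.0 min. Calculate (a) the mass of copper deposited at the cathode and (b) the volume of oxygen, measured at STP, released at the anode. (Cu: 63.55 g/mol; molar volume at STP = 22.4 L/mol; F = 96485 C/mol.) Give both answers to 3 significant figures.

30.5 g Cu; 5.37 L O₂

Q = 15.9 × 5820 = 92540 C; n(e⁻) = 92540 / 96485 = 0.9591 mol
Cathode: Cu²⁺ + 2e⁻ → Cu → n(Cu) = 0.9591/2 = 0.4796 mol → 30.5 g
Anode: 2H₂O → O₂ + 4H⁺ + 4e⁻ → n(O₂) = 0.9591/4 = 0.2398 mol → 5.37 L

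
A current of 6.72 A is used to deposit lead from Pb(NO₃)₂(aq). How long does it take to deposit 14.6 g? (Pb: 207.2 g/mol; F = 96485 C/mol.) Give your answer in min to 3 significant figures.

33.7 min

n(Pb) = 14.6 / 207.2 = 0.07046 mol
Pb²⁺ + 2e⁻ → Pb, so n(e⁻) = 2 × 0.07046 = 0.1409 mol
Q = 0.1409 × 96485 = 13590 C
t = Q / I = 13590 / 6.72 = 2022 s = 33.7 min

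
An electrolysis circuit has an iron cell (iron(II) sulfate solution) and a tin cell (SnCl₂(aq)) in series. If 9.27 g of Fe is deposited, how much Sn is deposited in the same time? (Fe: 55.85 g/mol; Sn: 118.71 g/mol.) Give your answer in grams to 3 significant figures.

19.7 g

n(Fe) = 9.27 / 55.85 = 0.1660 mol
Fe²⁺ + 2e⁻ → Fe, so n(e⁻) = 2 × 0.1660 = 0.3320 mol
In series, the same 0.3320 mol of electrons flows through the second cell.
Sn²⁺ + 2e⁻ → Sn, so n(Sn) = 0.3320 / 2 = 0.1660 mol
m(Sn) = 0.1660 × 118.71 = 19.7 g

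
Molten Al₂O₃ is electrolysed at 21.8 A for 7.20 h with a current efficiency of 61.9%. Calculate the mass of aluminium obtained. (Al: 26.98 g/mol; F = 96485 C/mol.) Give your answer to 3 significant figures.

Q = 21.8 × 25920 = 5.651×10^5 C
n(e⁻) = 5.651×10^5 / 96485 = 5.857 mol
Al³⁺ + 3e⁻ → Al, so theoretical m(Al) = 1.952 × 26.98 = 52.66 g
Actual mass = 61.9% × 52.66 = 32.6 g

32.6 g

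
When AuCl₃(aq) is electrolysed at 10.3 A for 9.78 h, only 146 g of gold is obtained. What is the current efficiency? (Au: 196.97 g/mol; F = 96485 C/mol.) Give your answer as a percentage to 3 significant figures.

59.2%

Q = 10.3 × 35208 = 3.626×10^5 C
n(e⁻) = 3.626×10^5 / 96485 = 3.758 mol
Au³⁺ + 3e⁻ → Au, so theoretical n(Au) = 1.253 mol → 246.8 g
Efficiency = 146 / 246.8 = 0.5916 = 59.2%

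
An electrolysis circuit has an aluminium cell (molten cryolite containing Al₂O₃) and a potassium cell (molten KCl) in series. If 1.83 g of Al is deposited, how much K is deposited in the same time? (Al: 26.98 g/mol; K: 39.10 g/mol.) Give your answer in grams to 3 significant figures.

7.96 g

n(Al) = 1.83 / 26.98 = 0.06783 mol
Al³⁺ + 3e⁻ → Al, so n(e⁻) = 3 × 0.06783 = 0.2035 mol
Same current for the same time ⇒ same n(e⁻) = 0.2035 mol in both cells.
K⁺ + e⁻ → K, so n(K) = 0.2035 mol
m(K) = 0.2035 × 39.10 = 7.96 g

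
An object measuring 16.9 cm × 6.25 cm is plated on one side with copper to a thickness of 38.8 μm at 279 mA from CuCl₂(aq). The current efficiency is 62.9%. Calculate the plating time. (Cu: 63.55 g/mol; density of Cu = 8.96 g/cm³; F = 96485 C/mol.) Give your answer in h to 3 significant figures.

Plated area = 16.9 × 6.25 = 105.6 cm²
Volume = 105.6 × 38.8×10⁻⁴ cm = 0.4097 cm³
m(Cu) = 0.4097 × 8.96 = 3.671 g
n(Cu) = 3.671 / 63.55 = 0.05777 mol; n(e⁻) = 2 × 0.05777 = 0.1155 mol
Q = 0.1155 × 96485 / 0.629 = 17720 C
t = 17720 / 0.279 = 63510 s = 17.6 h

17.6 h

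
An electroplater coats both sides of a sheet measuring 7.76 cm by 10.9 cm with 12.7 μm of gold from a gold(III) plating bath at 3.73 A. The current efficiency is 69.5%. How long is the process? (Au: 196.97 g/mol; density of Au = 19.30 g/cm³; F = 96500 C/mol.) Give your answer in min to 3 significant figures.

39.2 min

Plated area = 2 × 7.76 × 10.9 = 169.2 cm²
Volume = 169.2 × 12.7×10⁻⁴ cm = 0.2149 cm³
m(Au) = 0.2149 × 19.30 = 4.148 g
n(Au) = 4.148 / 196.97 = 0.02106 mol; n(e⁻) = 3 × 0.02106 = 0.06318 mol
Q = 0.06318 × 96500 / 0.695 = 8772 C
t = 8772 / 3.73 = 2352 s = 39.2 min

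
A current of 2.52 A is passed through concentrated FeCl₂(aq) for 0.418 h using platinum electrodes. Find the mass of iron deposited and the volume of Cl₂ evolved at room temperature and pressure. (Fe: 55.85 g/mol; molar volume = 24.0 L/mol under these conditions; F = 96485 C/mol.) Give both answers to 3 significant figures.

Q = 2.52 × 1504.8 = 3792 C; n(e⁻) = 3792 / 96485 = 0.03930 mol
Cathode: Fe²⁺ + 2e⁻ → Fe → n(Fe) = 0.03930/2 = 0.01965 mol → 1.10 g
Anode: 2Cl⁻ → Cl₂ + 2e⁻ → n(Cl₂) = 0.03930/2 = 0.01965 mol → 0.472 L

1.10 g Fe; 0.472 L Cl₂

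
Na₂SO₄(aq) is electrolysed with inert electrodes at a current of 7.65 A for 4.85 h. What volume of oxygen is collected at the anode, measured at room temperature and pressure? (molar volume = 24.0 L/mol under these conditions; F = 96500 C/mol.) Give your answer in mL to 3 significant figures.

Q = 7.65 A × 17460 s = 1.336×10^5 C
Moles of electrons = 1.336×10^5 / 96500 = 1.384 mol
2H₂O → O₂ + 4H⁺ + 4e⁻, so n(O₂) = 1.384 / 4 = 0.3460 mol
V = 0.3460 × 24.0 = 8.304 L
= 8300 mL

8300 mL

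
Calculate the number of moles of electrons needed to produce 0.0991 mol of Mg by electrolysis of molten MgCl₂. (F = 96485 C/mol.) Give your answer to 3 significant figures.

0.198 mol

Mg²⁺ + 2e⁻ → Mg, so n(e⁻) = 2 × 0.0991 = 0.1982 mol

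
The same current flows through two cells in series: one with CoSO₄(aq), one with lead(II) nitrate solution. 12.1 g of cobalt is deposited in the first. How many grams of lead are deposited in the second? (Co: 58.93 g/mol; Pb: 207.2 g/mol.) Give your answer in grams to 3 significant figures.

42.5 g

n(Co) = 12.1 / 58.93 = 0.2053 mol
Co²⁺ + 2e⁻ → Co, so n(e⁻) = 2 × 0.2053 = 0.4106 mol
Since the cells are in series, n(e⁻) in the Pb cell is also 0.4106 mol.
Pb²⁺ + 2e⁻ → Pb, so n(Pb) = 0.4106 / 2 = 0.2053 mol
m(Pb) = 0.2053 × 207.2 = 42.5 g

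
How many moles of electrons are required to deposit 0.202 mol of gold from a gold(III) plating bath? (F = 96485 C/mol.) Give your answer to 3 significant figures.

Au³⁺ + 3e⁻ → Au, so n(e⁻) = 3 × 0.202 = 0.6060 mol

0.606 mol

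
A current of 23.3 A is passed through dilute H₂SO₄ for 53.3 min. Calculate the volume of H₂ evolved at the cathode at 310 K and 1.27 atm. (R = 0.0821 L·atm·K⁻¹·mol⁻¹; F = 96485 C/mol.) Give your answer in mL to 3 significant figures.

Charge passed = 23.3 × 3198 = 74510 C
Moles of electrons = 74510 / 96485 = 0.7722 mol
2H⁺ + 2e⁻ → H₂, so n(H₂) = 0.7722 / 2 = 0.3861 mol
V = nRT/P = 0.3861 × 0.0821 × 310 / 1.27 = 7.738 L
= 7740 mL

7740 mL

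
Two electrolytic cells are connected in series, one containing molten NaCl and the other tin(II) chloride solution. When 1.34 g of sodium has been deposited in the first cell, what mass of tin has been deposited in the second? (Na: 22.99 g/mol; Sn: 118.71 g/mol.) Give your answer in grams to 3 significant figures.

n(Na) = 1.34 / 22.99 = 0.05829 mol
Na⁺ + e⁻ → Na, so n(e⁻) = 0.05829 mol
In series, the same 0.05829 mol of electrons flows through the second cell.
Sn²⁺ + 2e⁻ → Sn, so n(Sn) = 0.05829 / 2 = 0.02915 mol
m(Sn) = 0.02915 × 118.71 = 3.46 g

3.46 g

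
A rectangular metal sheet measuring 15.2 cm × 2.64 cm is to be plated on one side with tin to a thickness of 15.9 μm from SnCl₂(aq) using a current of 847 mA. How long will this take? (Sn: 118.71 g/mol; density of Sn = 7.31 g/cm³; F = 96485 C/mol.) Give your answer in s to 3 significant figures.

895 s

Plated area = 15.2 × 2.64 = 40.13 cm²
Volume = 40.13 × 15.9×10⁻⁴ cm = 0.06381 cm³
m(Sn) = 0.06381 × 7.31 = 0.4665 g
n(Sn) = 0.4665 / 118.71 = 0.003930 mol; n(e⁻) = 2 × 0.003930 = 0.007860 mol
Q = 0.007860 × 96485 = 758.4 C
t = 758.4 / 0.847 = 895.4 s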